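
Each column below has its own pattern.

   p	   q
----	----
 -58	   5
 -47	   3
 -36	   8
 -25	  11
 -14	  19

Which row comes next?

-3  30

Column p — +11 each step: -58, -47, -36, -25, -14 → -3.
Column q goes 5, 3, 8, 11, 19 → 30 (each term is the sum of the two before it).
Putting it together: -3  30.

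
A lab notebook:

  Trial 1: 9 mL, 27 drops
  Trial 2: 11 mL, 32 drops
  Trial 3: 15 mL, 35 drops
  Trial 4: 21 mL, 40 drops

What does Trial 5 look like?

ML goes 9, 11, 15, 21 → 29 (differences are 2, 4, 6, … (increasing by 2 each time)).
Drops goes 27, 32, 35, 40 → 43 (alternating steps +5, +3, +5, +3, …).
Combining the parts gives 29 mL, 43 drops.

29 mL, 43 drops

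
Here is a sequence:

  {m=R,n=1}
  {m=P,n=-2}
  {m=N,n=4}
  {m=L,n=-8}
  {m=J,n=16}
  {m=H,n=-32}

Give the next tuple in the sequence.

M: letters move back 2 places in the alphabet, so R, P, N, L, J, H → F.
N goes 1, -2, 4, -8, 16, -32 → 64 (×(-2) each step).
Putting it together: {m=F,n=64}.

{m=F,n=64}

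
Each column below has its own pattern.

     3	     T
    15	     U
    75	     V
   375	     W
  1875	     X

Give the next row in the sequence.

First component — ×5 each step: 3, 15, 75, 375, 1875 → 9375.
For the letter, letters move forward 1 place in the alphabet: T, U, V, W, X → Y.
Putting it together: 9375  Y.

9375  Y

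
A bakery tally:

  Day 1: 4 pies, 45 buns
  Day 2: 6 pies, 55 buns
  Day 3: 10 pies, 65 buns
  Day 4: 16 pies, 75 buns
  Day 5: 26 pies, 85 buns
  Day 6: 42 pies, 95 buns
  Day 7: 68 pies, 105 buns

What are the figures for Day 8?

For the pies, each term is the sum of the two before it: 4, 6, 10, 16, 26, 42, 68 → 110.
Buns: +10 each step, so 45, 55, 65, 75, 85, 95, 105 → 115.
So the next line is 110 pies, 115 buns.

110 pies, 115 buns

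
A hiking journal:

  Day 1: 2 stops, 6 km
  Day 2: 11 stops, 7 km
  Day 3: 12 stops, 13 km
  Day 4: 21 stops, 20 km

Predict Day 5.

22 stops, 33 km

Stops: alternating steps +9, +1, +9, +1, …, so 2, 11, 12, 21 → 22.
Km: each term is the sum of the two before it, so 6, 7, 13, 20 → 33.
Combining the parts gives 22 stops, 33 km.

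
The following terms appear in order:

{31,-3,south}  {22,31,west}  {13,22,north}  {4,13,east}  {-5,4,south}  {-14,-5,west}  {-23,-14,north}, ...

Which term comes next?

{-32,-23,east}

For the first part, −9 each step: 31, 22, 13, 4, -5, -14, -23 → -32.
Second part: always the previous value of the first part, so -3, 31, 22, 13, 4, -5, -14 → -23.
Direction: south, west, north, east, south, west, north → east (repeats south → west → north → east).
Combining the parts gives {-32,-23,east}.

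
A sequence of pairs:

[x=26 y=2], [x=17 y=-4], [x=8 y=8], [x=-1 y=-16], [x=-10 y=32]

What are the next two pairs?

X: −9 each step, so 26, 17, 8, -1, -10 → -19 → -28.
For the y, ×(-2) each step: 2, -4, 8, -16, 32 → -64 → 128.
Putting the parts together: [x=-19 y=-64] and then [x=-28 y=128].

[x=-19 y=-64], [x=-28 y=128]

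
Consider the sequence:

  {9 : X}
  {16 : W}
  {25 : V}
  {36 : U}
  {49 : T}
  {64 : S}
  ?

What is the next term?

First value — perfect squares: 3², 4², 5², …: 9, 16, 25, 36, 49, 64 → 81.
Letter: letters move back 1 place in the alphabet, so X, W, V, U, T, S → R.
Putting it together: {81 : R}.

{81 : R}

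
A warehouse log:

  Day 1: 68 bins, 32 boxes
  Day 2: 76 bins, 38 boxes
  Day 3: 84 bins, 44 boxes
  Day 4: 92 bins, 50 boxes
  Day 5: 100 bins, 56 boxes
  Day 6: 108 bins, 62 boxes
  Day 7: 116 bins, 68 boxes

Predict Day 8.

For the bins, +8 each step: 68, 76, 84, 92, 100, 108, 116 → 124.
Boxes: 32, 38, 44, 50, 56, 62, 68 → 74 (+6 each step).
Combining the parts gives 124 bins, 74 boxes.

124 bins, 74 boxes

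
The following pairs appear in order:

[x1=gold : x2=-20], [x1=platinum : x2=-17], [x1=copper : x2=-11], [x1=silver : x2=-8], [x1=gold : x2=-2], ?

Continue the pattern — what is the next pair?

[x1=platinum : x2=1]

X1 goes gold, platinum, copper, silver, gold → platinum (repeats gold → platinum → copper → silver).
X2: -20, -17, -11, -8, -2 → 1 (alternating steps +3, +6, +3, +6, …).
Putting it together: [x1=platinum : x2=1].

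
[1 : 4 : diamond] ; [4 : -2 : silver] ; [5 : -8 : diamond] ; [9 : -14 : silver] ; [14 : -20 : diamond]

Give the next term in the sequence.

[23 : -26 : silver]

First value: each term is the sum of the two before it; 1, 4, 5, 9, 14 → 23.
Second value: −6 each step, so 4, -2, -8, -14, -20 → -26.
Rank: alternates diamond ↔ silver; diamond, silver, diamond, silver, diamond → silver.
Putting it together: [23 : -26 : silver].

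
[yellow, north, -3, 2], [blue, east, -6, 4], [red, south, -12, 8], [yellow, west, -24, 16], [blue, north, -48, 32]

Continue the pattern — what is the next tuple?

[red, east, -96, 64]

Colour: repeats yellow → blue → red; yellow, blue, red, yellow, blue → red.
Direction: repeats north → east → south → west, so north, east, south, west, north → east.
Third component: ×2 each step, so -3, -6, -12, -24, -48 → -96.
Fourth component: ×2 each step, so 2, 4, 8, 16, 32 → 64.
Putting it together: [red, east, -96, 64].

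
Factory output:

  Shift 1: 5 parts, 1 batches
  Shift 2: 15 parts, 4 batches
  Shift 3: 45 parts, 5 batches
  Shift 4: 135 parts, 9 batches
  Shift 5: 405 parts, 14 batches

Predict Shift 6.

For the parts, ×3 each step: 5, 15, 45, 135, 405 → 1215.
Batches: each term is the sum of the two before it, so 1, 4, 5, 9, 14 → 23.
So the next row is 1215 parts, 23 batches.

1215 parts, 23 batches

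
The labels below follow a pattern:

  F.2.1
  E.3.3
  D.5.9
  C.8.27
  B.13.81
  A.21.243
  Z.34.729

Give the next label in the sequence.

Letter: letters move back 1 place in the alphabet, wrapping A→Z, so F, E, D, C, B, A, Z → Y.
For the second component, each term is the sum of the two before it: 2, 3, 5, 8, 13, 21, 34 → 55.
Third component: ×3 each step, so 1, 3, 9, 27, 81, 243, 729 → 2187.
Putting it together: Y.55.2187.

Y.55.2187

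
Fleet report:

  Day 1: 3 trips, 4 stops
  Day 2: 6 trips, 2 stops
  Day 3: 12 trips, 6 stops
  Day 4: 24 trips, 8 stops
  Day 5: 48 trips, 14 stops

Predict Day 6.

Trips — ×2 each step: 3, 6, 12, 24, 48 → 96.
Stops — each term is the sum of the two before it: 4, 2, 6, 8, 14 → 22.
Putting it together: 96 trips, 22 stops.

96 trips, 22 stops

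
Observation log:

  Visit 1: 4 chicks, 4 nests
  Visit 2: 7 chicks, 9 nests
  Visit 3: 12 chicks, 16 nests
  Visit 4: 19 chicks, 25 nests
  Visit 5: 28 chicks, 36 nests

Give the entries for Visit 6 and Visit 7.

Chicks: differences are 3, 5, 7, … (increasing by 2 each time); 4, 7, 12, 19, 28 → 39 → 52.
Nests: perfect squares: 2², 3², 4², …; 4, 9, 16, 25, 36 → 49 → 64.
So the next two lines are 39 chicks, 49 nests and 52 chicks, 64 nests.

39 chicks, 49 nests; 52 chicks, 64 nests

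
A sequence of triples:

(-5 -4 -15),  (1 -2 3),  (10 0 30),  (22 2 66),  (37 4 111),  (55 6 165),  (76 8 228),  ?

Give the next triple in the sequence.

(100 10 300)

First part: -5, 1, 10, 22, 37, 55, 76 → 100 (differences are 6, 9, 12, … (increasing by 3 each time)).
Second part — +2 each step: -4, -2, 0, 2, 4, 6, 8 → 10.
Third part: -15, 3, 30, 66, 111, 165, 228 → 300 (always 3 × the first part).
Putting it together: (100 10 300).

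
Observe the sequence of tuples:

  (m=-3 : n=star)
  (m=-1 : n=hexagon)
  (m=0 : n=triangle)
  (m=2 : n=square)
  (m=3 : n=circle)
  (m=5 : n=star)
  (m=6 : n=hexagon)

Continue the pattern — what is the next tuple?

(m=8 : n=triangle)

M — alternating steps +2, +1, +2, +1, …: -3, -1, 0, 2, 3, 5, 6 → 8.
N: repeats star → hexagon → triangle → square → circle; star, hexagon, triangle, square, circle, star, hexagon → triangle.
Putting it together: (m=8 : n=triangle).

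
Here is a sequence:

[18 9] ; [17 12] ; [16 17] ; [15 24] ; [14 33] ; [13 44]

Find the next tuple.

First coordinate: −1 each step, so 18, 17, 16, 15, 14, 13 → 12.
Second coordinate: differences are 3, 5, 7, … (increasing by 2 each time); 9, 12, 17, 24, 33, 44 → 57.
Combining the parts gives [12 57].

[12 57]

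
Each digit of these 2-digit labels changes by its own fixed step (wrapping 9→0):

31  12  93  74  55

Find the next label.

36

First digit: 3, 1, 9, 7, 5 → 3 (−2 each step, mod 10).
For the second digit, +1 each step, mod 10: 1, 2, 3, 4, 5 → 6.
So the next label is 36.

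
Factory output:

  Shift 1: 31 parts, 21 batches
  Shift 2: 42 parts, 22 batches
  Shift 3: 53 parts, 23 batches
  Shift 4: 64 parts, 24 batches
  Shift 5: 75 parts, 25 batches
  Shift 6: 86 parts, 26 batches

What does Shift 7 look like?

Parts: 31, 42, 53, 64, 75, 86 → 97 (+11 each step).
Batches goes 21, 22, 23, 24, 25, 26 → 27 (+1 each step).
Putting it together: 97 parts, 27 batches.

97 parts, 27 batches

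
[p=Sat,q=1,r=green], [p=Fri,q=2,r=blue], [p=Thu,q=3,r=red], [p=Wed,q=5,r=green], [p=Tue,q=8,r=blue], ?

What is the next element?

[p=Mon,q=13,r=red]

P goes Sat, Fri, Thu, Wed, Tue → Mon (runs backward through the weekdays Mon→Sun).
Q: 1, 2, 3, 5, 8 → 13 (each term is the sum of the two before it).
For the r, repeats green → blue → red: green, blue, red, green, blue → red.
Putting it together: [p=Mon,q=13,r=red].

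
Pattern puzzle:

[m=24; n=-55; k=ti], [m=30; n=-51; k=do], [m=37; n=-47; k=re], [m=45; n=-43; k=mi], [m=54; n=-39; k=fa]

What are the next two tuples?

M — differences are 6, 7, 8, … (increasing by 1 each time): 24, 30, 37, 45, 54 → 64 → 75.
N: +4 each step; -55, -51, -47, -43, -39 → -35 → -31.
For the k, runs through the solfège scale do→ti: ti, do, re, mi, fa → sol → la.
So the next two tuples are [m=64; n=-35; k=sol] and [m=75; n=-31; k=la].

[m=64; n=-35; k=sol], [m=75; n=-31; k=la]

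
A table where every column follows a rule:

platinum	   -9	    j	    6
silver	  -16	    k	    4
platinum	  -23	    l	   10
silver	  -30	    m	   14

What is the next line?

Metal: platinum, silver, platinum, silver → platinum (alternates platinum ↔ silver).
Second component: −7 each step, so -9, -16, -23, -30 → -37.
Letter goes j, k, l, m → n (letters move forward 1 place in the alphabet).
Fourth component goes 6, 4, 10, 14 → 24 (each term is the sum of the two before it).
Putting it together: platinum  -37  n  24.

platinum  -37  n  24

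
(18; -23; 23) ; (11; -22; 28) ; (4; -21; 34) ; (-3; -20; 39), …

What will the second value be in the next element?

Second value: -23, -22, -21, -20 → -19 (+1 each step).

-19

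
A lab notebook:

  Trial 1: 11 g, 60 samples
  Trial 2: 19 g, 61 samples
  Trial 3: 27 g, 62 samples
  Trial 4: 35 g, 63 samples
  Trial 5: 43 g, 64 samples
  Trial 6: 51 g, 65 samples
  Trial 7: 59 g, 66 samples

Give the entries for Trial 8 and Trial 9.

G: +8 each step, so 11, 19, 27, 35, 43, 51, 59 → 67 → 75.
Samples: +1 each step, so 60, 61, 62, 63, 64, 65, 66 → 67 → 68.
Putting the parts together: 67 g, 67 samples and then 75 g, 68 samples.

67 g, 67 samples; 75 g, 68 samples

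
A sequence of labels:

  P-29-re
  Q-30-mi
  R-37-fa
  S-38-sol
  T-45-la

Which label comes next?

Letter: P, Q, R, S, T → U (letters move forward 1 place in the alphabet).
Second component — alternating steps +1, +7, +1, +7, …: 29, 30, 37, 38, 45 → 46.
For the note, runs through the solfège scale do→ti: re, mi, fa, sol, la → ti.
Combining the parts gives U-46-ti.

U-46-ti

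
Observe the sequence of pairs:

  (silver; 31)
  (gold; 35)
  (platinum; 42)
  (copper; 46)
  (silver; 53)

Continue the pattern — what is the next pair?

For the metal, repeats silver → gold → platinum → copper: silver, gold, platinum, copper, silver → gold.
Second part: alternating steps +4, +7, +4, +7, …; 31, 35, 42, 46, 53 → 57.
Putting it together: (gold; 57).

(gold; 57)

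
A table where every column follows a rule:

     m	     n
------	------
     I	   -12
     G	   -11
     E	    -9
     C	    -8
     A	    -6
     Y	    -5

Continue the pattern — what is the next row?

Column m — letters move back 2 places in the alphabet, wrapping A→Z: I, G, E, C, A, Y → W.
Column n: alternating steps +1, +2, +1, +2, …; -12, -11, -9, -8, -6, -5 → -3.
Combining the parts gives W  -3.

W  -3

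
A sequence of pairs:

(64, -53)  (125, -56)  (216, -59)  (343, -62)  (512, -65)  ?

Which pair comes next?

First component: perfect cubes: 4³, 5³, 6³, …, so 64, 125, 216, 343, 512 → 729.
Second component: −3 each step; -53, -56, -59, -62, -65 → -68.
So the next pair is (729, -68).

(729, -68)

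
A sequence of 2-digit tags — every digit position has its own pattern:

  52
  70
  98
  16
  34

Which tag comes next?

First digit: 5, 7, 9, 1, 3 → 5 (+2 each step, mod 10).
Second digit: 2, 0, 8, 6, 4 → 2 (−2 each step, mod 10).
So the next tag is 52.

52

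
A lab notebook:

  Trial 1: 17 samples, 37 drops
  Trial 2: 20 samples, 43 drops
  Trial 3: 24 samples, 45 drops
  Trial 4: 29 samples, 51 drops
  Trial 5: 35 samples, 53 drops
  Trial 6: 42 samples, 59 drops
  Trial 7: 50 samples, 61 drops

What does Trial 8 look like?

59 samples, 67 drops

Samples: 17, 20, 24, 29, 35, 42, 50 → 59 (differences are 3, 4, 5, … (increasing by 1 each time)).
For the drops, alternating steps +6, +2, +6, +2, …: 37, 43, 45, 51, 53, 59, 61 → 67.
Putting it together: 59 samples, 67 drops.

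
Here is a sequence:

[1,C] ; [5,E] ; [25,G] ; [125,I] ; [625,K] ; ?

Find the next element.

First component — ×5 each step: 1, 5, 25, 125, 625 → 3125.
For the letter, letters move forward 2 places in the alphabet: C, E, G, I, K → M.
Combining the parts gives [3125,M].

[3125,M]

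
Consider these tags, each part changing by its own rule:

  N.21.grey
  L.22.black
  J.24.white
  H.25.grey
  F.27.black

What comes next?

Letter goes N, L, J, H, F → D (letters move back 2 places in the alphabet).
Second component: 21, 22, 24, 25, 27 → 28 (alternating steps +1, +2, +1, +2, …).
Shade: repeats grey → black → white; grey, black, white, grey, black → white.
So the next tag is D.28.white.

D.28.white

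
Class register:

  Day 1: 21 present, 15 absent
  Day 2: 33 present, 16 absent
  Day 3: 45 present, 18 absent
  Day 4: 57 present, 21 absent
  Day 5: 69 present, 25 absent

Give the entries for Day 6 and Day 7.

For the present, +12 each step: 21, 33, 45, 57, 69 → 81 → 93.
Absent: differences are 1, 2, 3, … (increasing by 1 each time); 15, 16, 18, 21, 25 → 30 → 36.
So the next two lines are 81 present, 30 absent and 93 present, 36 absent.

81 present, 30 absent; 93 present, 36 absent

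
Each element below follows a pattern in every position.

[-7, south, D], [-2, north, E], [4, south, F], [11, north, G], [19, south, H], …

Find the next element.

[28, north, I]

First coordinate: -7, -2, 4, 11, 19 → 28 (differences are 5, 6, 7, … (increasing by 1 each time)).
Direction: alternates south ↔ north, so south, north, south, north, south → north.
Letter: letters move forward 1 place in the alphabet; D, E, F, G, H → I.
Combining the parts gives [28, north, I].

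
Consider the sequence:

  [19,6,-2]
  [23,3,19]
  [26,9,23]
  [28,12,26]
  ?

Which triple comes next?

[29,21,28]

First component: 19, 23, 26, 28 → 29 (differences are 4, 3, 2, … (decreasing by 1 each time)).
Second component goes 6, 3, 9, 12 → 21 (each term is the sum of the two before it).
Third component: always the previous value of the first component, so -2, 19, 23, 26 → 28.
Putting it together: [29,21,28].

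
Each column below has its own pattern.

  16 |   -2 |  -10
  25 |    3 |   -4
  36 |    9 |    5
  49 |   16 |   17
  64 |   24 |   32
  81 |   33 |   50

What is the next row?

100  43  71

First component: perfect squares: 4², 5², 6², …; 16, 25, 36, 49, 64, 81 → 100.
Second component — differences are 5, 6, 7, … (increasing by 1 each time): -2, 3, 9, 16, 24, 33 → 43.
Third component: -10, -4, 5, 17, 32, 50 → 71 (differences are 6, 9, 12, … (increasing by 3 each time)).
So the next row is 100  43  71.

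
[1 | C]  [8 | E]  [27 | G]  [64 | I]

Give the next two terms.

[125 | K], [216 | M]

For the first part, perfect cubes: 1³, 2³, 3³, …: 1, 8, 27, 64 → 125 → 216.
Letter: letters move forward 2 places in the alphabet, so C, E, G, I → K → M.
So the next two terms are [125 | K] and [216 | M].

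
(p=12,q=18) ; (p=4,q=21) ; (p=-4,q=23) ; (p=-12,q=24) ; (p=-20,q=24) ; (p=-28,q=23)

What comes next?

P: 12, 4, -4, -12, -20, -28 → -36 (−8 each step).
Q — differences are 3, 2, 1, … (decreasing by 1 each time): 18, 21, 23, 24, 24, 23 → 21.
Combining the parts gives (p=-36,q=21).

(p=-36,q=21)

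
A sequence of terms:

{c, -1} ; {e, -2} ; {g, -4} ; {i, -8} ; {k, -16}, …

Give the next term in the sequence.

For the letter, letters move forward 2 places in the alphabet: c, e, g, i, k → m.
Second coordinate: ×2 each step; -1, -2, -4, -8, -16 → -32.
So the next term is {m, -32}.

{m, -32}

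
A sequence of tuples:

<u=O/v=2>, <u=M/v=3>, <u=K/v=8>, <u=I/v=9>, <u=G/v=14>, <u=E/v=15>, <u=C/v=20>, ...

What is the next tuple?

U goes O, M, K, I, G, E, C → A (letters move back 2 places in the alphabet).
V: 2, 3, 8, 9, 14, 15, 20 → 21 (alternating steps +1, +5, +1, +5, …).
Putting it together: <u=A/v=21>.

<u=A/v=21>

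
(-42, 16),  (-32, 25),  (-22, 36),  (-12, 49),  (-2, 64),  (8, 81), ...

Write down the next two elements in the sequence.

First slot: +10 each step; -42, -32, -22, -12, -2, 8 → 18 → 28.
Second slot — perfect squares: 4², 5², 6², …: 16, 25, 36, 49, 64, 81 → 100 → 121.
So the next two elements are (18, 100) and (28, 121).

(18, 100), (28, 121)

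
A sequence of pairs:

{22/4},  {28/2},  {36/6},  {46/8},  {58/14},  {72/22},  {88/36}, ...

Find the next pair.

First component goes 22, 28, 36, 46, 58, 72, 88 → 106 (differences are 6, 8, 10, … (increasing by 2 each time)).
Second component — each term is the sum of the two before it: 4, 2, 6, 8, 14, 22, 36 → 58.
Combining the parts gives {106/58}.

{106/58}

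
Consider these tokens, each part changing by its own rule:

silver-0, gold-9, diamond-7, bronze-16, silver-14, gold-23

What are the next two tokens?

diamond-21 then bronze-30

For the rank, repeats silver → gold → diamond → bronze: silver, gold, diamond, bronze, silver, gold → diamond → bronze.
Second component: alternating steps +9, −2, +9, −2, …, so 0, 9, 7, 16, 14, 23 → 21 → 30.
So the next two tokens are diamond-21 and bronze-30.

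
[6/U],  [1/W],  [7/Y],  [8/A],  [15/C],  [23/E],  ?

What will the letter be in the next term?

G

Letter — letters move forward 2 places in the alphabet, wrapping Z→A: U, W, Y, A, C, E → G.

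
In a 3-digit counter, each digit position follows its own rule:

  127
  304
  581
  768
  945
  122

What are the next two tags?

First digit — +2 each step, mod 10: 1, 3, 5, 7, 9, 1 → 3 → 5.
Second digit: 2, 0, 8, 6, 4, 2 → 0 → 8 (−2 each step, mod 10).
Third digit: −3 each step, mod 10; 7, 4, 1, 8, 5, 2 → 9 → 6.
So the next two tags are 309 and 586.

309, 586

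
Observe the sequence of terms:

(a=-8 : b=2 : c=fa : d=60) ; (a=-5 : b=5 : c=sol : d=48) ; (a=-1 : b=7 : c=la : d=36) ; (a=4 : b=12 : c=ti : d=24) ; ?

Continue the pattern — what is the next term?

(a=10 : b=19 : c=do : d=12)

A: -8, -5, -1, 4 → 10 (differences are 3, 4, 5, … (increasing by 1 each time)).
B goes 2, 5, 7, 12 → 19 (each term is the sum of the two before it).
C: fa, sol, la, ti → do (runs through the solfège scale do→ti).
D: −12 each step, so 60, 48, 36, 24 → 12.
Putting it together: (a=10 : b=19 : c=do : d=12).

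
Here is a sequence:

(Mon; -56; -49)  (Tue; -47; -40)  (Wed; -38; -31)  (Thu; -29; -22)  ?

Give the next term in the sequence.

(Fri; -20; -13)

Day: Mon, Tue, Wed, Thu → Fri (runs through the weekdays Mon→Sun).
Second value: -56, -47, -38, -29 → -20 (+9 each step).
Third value — always 7 more than the second value: -49, -40, -31, -22 → -13.
Putting it together: (Fri; -20; -13).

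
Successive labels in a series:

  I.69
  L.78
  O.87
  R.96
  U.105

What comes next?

Letter: letters move forward 3 places in the alphabet, so I, L, O, R, U → X.
Second component: +9 each step; 69, 78, 87, 96, 105 → 114.
Putting it together: X.114.

X.114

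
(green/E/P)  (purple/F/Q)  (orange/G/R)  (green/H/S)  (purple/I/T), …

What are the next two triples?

Colour — repeats green → purple → orange: green, purple, orange, green, purple → orange → green.
First letter — letters move forward 1 place in the alphabet: E, F, G, H, I → J → K.
Second letter: P, Q, R, S, T → U → V (letters move forward 1 place in the alphabet).
So the next two triples are (orange/J/U) and (green/K/V).

(orange/J/U), (green/K/V)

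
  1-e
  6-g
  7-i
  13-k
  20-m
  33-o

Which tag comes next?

For the first component, each term is the sum of the two before it: 1, 6, 7, 13, 20, 33 → 53.
Letter — letters move forward 2 places in the alphabet: e, g, i, k, m, o → q.
Combining the parts gives 53-q.

53-q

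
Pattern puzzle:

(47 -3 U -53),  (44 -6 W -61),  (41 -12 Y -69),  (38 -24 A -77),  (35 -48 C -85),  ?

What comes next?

First slot: −3 each step, so 47, 44, 41, 38, 35 → 32.
Second slot: -3, -6, -12, -24, -48 → -96 (×2 each step).
Letter: U, W, Y, A, C → E (letters move forward 2 places in the alphabet, wrapping Z→A).
Fourth slot: -53, -61, -69, -77, -85 → -93 (−8 each step).
Combining the parts gives (32 -96 E -93).

(32 -96 E -93)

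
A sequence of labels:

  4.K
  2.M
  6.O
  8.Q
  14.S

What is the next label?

First component: each term is the sum of the two before it; 4, 2, 6, 8, 14 → 22.
Letter: letters move forward 2 places in the alphabet; K, M, O, Q, S → U.
So the next label is 22.U.

22.U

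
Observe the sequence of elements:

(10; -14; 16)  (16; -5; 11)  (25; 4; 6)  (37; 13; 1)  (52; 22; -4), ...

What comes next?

First entry: differences are 6, 9, 12, … (increasing by 3 each time); 10, 16, 25, 37, 52 → 70.
Second entry — +9 each step: -14, -5, 4, 13, 22 → 31.
Third entry: 16, 11, 6, 1, -4 → -9 (−5 each step).
So the next element is (70; 31; -9).

(70; 31; -9)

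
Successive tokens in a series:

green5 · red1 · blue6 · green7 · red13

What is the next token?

blue20

Colour: green, red, blue, green, red → blue (repeats green → red → blue).
Second component: 5, 1, 6, 7, 13 → 20 (each term is the sum of the two before it).
So the next token is blue20.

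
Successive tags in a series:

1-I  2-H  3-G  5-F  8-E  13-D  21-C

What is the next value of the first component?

First component — each term is the sum of the two before it: 1, 2, 3, 5, 8, 13, 21 → 34.

34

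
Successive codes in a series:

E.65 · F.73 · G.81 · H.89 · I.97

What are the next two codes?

J.105, K.113

Letter: E, F, G, H, I → J → K (letters move forward 1 place in the alphabet).
Second component: 65, 73, 81, 89, 97 → 105 → 113 (+8 each step).
Putting the parts together: J.105 and then K.113.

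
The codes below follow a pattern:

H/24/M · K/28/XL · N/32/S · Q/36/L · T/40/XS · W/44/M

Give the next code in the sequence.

Letter: H, K, N, Q, T, W → Z (letters move forward 3 places in the alphabet).
For the second component, +4 each step: 24, 28, 32, 36, 40, 44 → 48.
Size: repeats M → XL → S → L → XS, so M, XL, S, L, XS, M → XL.
So the next code is Z/48/XL.

Z/48/XL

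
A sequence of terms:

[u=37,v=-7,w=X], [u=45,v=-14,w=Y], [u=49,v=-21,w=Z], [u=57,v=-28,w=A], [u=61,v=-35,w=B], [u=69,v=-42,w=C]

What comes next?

U: 37, 45, 49, 57, 61, 69 → 73 (alternating steps +8, +4, +8, +4, …).
V: −7 each step, so -7, -14, -21, -28, -35, -42 → -49.
W: X, Y, Z, A, B, C → D (letters move forward 1 place in the alphabet, wrapping Z→A).
Putting it together: [u=73,v=-49,w=D].

[u=73,v=-49,w=D]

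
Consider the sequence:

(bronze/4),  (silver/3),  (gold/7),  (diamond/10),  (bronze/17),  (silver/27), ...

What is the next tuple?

For the rank, repeats bronze → silver → gold → diamond: bronze, silver, gold, diamond, bronze, silver → gold.
Second coordinate goes 4, 3, 7, 10, 17, 27 → 44 (each term is the sum of the two before it).
Combining the parts gives (gold/44).

(gold/44)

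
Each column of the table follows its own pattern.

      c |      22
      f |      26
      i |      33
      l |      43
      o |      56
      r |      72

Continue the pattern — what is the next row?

u  91

Letter — letters move forward 3 places in the alphabet: c, f, i, l, o, r → u.
Second component: differences are 4, 7, 10, … (increasing by 3 each time), so 22, 26, 33, 43, 56, 72 → 91.
So the next row is u  91.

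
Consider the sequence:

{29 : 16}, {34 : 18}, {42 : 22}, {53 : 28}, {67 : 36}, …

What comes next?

{84 : 46}

First value: 29, 34, 42, 53, 67 → 84 (differences are 5, 8, 11, … (increasing by 3 each time)).
Second value: differences are 2, 4, 6, … (increasing by 2 each time); 16, 18, 22, 28, 36 → 46.
Combining the parts gives {84 : 46}.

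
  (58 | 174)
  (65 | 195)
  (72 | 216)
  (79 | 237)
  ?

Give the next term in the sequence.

(86 | 258)

First entry: +7 each step; 58, 65, 72, 79 → 86.
Second entry: always 3 × the first entry, so 174, 195, 216, 237 → 258.
Putting it together: (86 | 258).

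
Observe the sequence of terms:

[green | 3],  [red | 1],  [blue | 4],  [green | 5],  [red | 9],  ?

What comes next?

Colour: repeats green → red → blue; green, red, blue, green, red → blue.
Second component — each term is the sum of the two before it: 3, 1, 4, 5, 9 → 14.
Putting it together: [blue | 14].

[blue | 14]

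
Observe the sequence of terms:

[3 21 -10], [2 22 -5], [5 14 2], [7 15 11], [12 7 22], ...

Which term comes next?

[19 8 35]

First entry goes 3, 2, 5, 7, 12 → 19 (each term is the sum of the two before it).
Second entry goes 21, 22, 14, 15, 7 → 8 (alternating steps +1, −8, +1, −8, …).
Third entry: differences are 5, 7, 9, … (increasing by 2 each time), so -10, -5, 2, 11, 22 → 35.
Combining the parts gives [19 8 35].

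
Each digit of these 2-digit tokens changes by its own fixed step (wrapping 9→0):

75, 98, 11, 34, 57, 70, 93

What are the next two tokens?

16, 39

For the first digit, +2 each step, mod 10: 7, 9, 1, 3, 5, 7, 9 → 1 → 3.
Second digit goes 5, 8, 1, 4, 7, 0, 3 → 6 → 9 (+3 each step, mod 10).
Putting the parts together: 16 and then 39.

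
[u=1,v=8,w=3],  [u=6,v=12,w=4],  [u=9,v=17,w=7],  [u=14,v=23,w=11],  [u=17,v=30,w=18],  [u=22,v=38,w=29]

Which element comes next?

U: 1, 6, 9, 14, 17, 22 → 25 (alternating steps +5, +3, +5, +3, …).
V goes 8, 12, 17, 23, 30, 38 → 47 (differences are 4, 5, 6, … (increasing by 1 each time)).
W goes 3, 4, 7, 11, 18, 29 → 47 (each term is the sum of the two before it).
Combining the parts gives [u=25,v=47,w=47].

[u=25,v=47,w=47]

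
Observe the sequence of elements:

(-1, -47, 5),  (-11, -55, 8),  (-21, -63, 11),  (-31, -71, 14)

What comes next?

First slot goes -1, -11, -21, -31 → -41 (−10 each step).
Second slot: −8 each step; -47, -55, -63, -71 → -79.
Third slot goes 5, 8, 11, 14 → 17 (+3 each step).
Putting it together: (-41, -79, 17).

(-41, -79, 17)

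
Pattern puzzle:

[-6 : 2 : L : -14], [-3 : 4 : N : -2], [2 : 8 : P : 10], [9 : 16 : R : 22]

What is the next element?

[18 : 32 : T : 34]

First value: differences are 3, 5, 7, … (increasing by 2 each time); -6, -3, 2, 9 → 18.
Second value: ×2 each step; 2, 4, 8, 16 → 32.
Letter: L, N, P, R → T (letters move forward 2 places in the alphabet).
Fourth value: -14, -2, 10, 22 → 34 (+12 each step).
Combining the parts gives [18 : 32 : T : 34].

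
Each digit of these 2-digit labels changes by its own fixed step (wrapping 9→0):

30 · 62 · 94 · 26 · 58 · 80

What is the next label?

First digit: +3 each step, mod 10, so 3, 6, 9, 2, 5, 8 → 1.
Second digit goes 0, 2, 4, 6, 8, 0 → 2 (+2 each step, mod 10).
Putting it together: 12.

12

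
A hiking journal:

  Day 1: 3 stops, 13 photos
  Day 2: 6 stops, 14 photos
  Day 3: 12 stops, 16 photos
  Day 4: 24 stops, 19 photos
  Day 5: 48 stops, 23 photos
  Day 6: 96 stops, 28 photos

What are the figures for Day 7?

Stops goes 3, 6, 12, 24, 48, 96 → 192 (×2 each step).
Photos: differences are 1, 2, 3, … (increasing by 1 each time), so 13, 14, 16, 19, 23, 28 → 34.
So the next line is 192 stops, 34 photos.

192 stops, 34 photos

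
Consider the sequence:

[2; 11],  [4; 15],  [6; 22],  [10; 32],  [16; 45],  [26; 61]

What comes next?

First component goes 2, 4, 6, 10, 16, 26 → 42 (each term is the sum of the two before it).
Second component — differences are 4, 7, 10, … (increasing by 3 each time): 11, 15, 22, 32, 45, 61 → 80.
So the next term is [42; 80].

[42; 80]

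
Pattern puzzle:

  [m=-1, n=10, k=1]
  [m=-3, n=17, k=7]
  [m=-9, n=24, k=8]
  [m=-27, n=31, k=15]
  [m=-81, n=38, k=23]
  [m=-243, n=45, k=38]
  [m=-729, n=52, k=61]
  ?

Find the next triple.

[m=-2187, n=59, k=99]

M: ×3 each step; -1, -3, -9, -27, -81, -243, -729 → -2187.
N: +7 each step, so 10, 17, 24, 31, 38, 45, 52 → 59.
For the k, each term is the sum of the two before it: 1, 7, 8, 15, 23, 38, 61 → 99.
Putting it together: [m=-2187, n=59, k=99].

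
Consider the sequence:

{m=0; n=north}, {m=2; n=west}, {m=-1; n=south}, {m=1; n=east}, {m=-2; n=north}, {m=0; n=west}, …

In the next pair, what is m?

-3

M: alternating steps +2, −3, +2, −3, …; 0, 2, -1, 1, -2, 0 → -3.
N: repeats north → west → south → east; north, west, south, east, north, west → south.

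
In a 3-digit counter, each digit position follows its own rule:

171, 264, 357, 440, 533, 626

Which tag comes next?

719

First digit: 1, 2, 3, 4, 5, 6 → 7 (+1 each step, mod 10).
Second digit: −1 each step, mod 10, so 7, 6, 5, 4, 3, 2 → 1.
Third digit: +3 each step, mod 10; 1, 4, 7, 0, 3, 6 → 9.
So the next tag is 719.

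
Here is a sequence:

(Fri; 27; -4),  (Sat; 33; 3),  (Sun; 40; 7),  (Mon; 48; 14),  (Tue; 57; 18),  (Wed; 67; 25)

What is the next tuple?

(Thu; 78; 29)

Day goes Fri, Sat, Sun, Mon, Tue, Wed → Thu (runs through the weekdays Mon→Sun).
Second value goes 27, 33, 40, 48, 57, 67 → 78 (differences are 6, 7, 8, … (increasing by 1 each time)).
Third value — alternating steps +7, +4, +7, +4, …: -4, 3, 7, 14, 18, 25 → 29.
So the next tuple is (Thu; 78; 29).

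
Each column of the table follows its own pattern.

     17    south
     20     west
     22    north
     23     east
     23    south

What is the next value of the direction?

For the first component, differences are 3, 2, 1, … (decreasing by 1 each time): 17, 20, 22, 23, 23 → 22.
For the direction, repeats south → west → north → east: south, west, north, east, south → west.

west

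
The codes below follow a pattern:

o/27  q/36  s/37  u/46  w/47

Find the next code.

Letter goes o, q, s, u, w → y (letters move forward 2 places in the alphabet).
Second component goes 27, 36, 37, 46, 47 → 56 (alternating steps +9, +1, +9, +1, …).
So the next code is y/56.

y/56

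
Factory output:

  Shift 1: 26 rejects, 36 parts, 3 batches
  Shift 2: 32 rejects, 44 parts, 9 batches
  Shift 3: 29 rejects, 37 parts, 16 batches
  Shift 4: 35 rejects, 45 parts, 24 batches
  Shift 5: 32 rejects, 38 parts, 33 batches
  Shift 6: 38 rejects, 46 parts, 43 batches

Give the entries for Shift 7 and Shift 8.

35 rejects, 39 parts, 54 batches; 41 rejects, 47 parts, 66 batches

For the rejects, alternating steps +6, −3, +6, −3, …: 26, 32, 29, 35, 32, 38 → 35 → 41.
Parts: alternating steps +8, −7, +8, −7, …, so 36, 44, 37, 45, 38, 46 → 39 → 47.
Batches: 3, 9, 16, 24, 33, 43 → 54 → 66 (differences are 6, 7, 8, … (increasing by 1 each time)).
Putting the parts together: 35 rejects, 39 parts, 54 batches and then 41 rejects, 47 parts, 66 batches.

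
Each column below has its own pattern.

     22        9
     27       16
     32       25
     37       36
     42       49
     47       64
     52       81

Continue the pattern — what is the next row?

57  100

First component: +5 each step, so 22, 27, 32, 37, 42, 47, 52 → 57.
For the second component, perfect squares: 3², 4², 5², …: 9, 16, 25, 36, 49, 64, 81 → 100.
So the next row is 57  100.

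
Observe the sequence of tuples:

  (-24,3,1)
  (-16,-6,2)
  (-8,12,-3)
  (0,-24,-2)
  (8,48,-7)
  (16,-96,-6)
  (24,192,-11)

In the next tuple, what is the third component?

-10

First component: +8 each step, so -24, -16, -8, 0, 8, 16, 24 → 32.
Second component: 3, -6, 12, -24, 48, -96, 192 → -384 (×(-2) each step).
For the third component, alternating steps +1, −5, +1, −5, …: 1, 2, -3, -2, -7, -6, -11 → -10.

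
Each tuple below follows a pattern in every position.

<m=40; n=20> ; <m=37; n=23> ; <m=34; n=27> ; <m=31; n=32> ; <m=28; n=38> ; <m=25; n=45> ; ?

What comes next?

<m=22; n=53>

For the m, −3 each step: 40, 37, 34, 31, 28, 25 → 22.
N goes 20, 23, 27, 32, 38, 45 → 53 (differences are 3, 4, 5, … (increasing by 1 each time)).
Combining the parts gives <m=22; n=53>.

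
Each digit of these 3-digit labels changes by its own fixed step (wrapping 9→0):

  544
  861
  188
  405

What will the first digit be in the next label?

7

First digit — +3 each step, mod 10: 5, 8, 1, 4 → 7.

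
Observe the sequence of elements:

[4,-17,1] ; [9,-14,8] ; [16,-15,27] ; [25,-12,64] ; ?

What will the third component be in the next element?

Third component — perfect cubes: 1³, 2³, 3³, …: 1, 8, 27, 64 → 125.

125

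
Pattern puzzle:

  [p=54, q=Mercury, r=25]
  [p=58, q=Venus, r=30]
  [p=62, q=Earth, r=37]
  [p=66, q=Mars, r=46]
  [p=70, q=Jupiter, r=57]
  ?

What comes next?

For the p, +4 each step: 54, 58, 62, 66, 70 → 74.
For the q, runs through the planets Mercury→Neptune: Mercury, Venus, Earth, Mars, Jupiter → Saturn.
For the r, differences are 5, 7, 9, … (increasing by 2 each time): 25, 30, 37, 46, 57 → 70.
Putting it together: [p=74, q=Saturn, r=70].

[p=74, q=Saturn, r=70]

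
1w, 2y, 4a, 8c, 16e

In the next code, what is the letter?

First component: 1, 2, 4, 8, 16 → 32 (×2 each step).
Letter — letters move forward 2 places in the alphabet, wrapping Z→A: w, y, a, c, e → g.

g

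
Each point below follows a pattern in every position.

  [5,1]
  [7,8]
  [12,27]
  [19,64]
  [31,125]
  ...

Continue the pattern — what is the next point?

First value: 5, 7, 12, 19, 31 → 50 (each term is the sum of the two before it).
Second value: perfect cubes: 1³, 2³, 3³, …; 1, 8, 27, 64, 125 → 216.
Combining the parts gives [50,216].

[50,216]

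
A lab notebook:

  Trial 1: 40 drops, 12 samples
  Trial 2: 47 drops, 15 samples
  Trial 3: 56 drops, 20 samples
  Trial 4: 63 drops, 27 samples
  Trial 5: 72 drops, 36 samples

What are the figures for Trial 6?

79 drops, 47 samples

For the drops, alternating steps +7, +9, +7, +9, …: 40, 47, 56, 63, 72 → 79.
Samples: 12, 15, 20, 27, 36 → 47 (differences are 3, 5, 7, … (increasing by 2 each time)).
Combining the parts gives 79 drops, 47 samples.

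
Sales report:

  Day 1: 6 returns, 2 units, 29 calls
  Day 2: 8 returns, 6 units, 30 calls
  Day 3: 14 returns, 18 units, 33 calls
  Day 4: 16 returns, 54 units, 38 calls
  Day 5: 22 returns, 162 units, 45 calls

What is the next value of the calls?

54

For the calls, differences are 1, 3, 5, … (increasing by 2 each time): 29, 30, 33, 38, 45 → 54.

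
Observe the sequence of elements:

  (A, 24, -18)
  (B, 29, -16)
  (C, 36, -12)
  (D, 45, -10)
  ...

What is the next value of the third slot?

Letter — letters move forward 1 place in the alphabet: A, B, C, D → E.
Second slot: differences are 5, 7, 9, … (increasing by 2 each time), so 24, 29, 36, 45 → 56.
Third slot: alternating steps +2, +4, +2, +4, …, so -18, -16, -12, -10 → -6.

-6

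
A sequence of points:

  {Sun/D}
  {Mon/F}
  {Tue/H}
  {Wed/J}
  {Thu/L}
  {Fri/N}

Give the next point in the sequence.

For the day, runs through the weekdays Mon→Sun: Sun, Mon, Tue, Wed, Thu, Fri → Sat.
Letter: D, F, H, J, L, N → P (letters move forward 2 places in the alphabet).
Combining the parts gives {Sat/P}.

{Sat/P}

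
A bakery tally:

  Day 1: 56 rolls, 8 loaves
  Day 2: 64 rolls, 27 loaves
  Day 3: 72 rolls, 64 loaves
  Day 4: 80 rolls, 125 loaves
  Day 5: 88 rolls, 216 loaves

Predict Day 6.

For the rolls, +8 each step: 56, 64, 72, 80, 88 → 96.
Loaves: 8, 27, 64, 125, 216 → 343 (perfect cubes: 2³, 3³, 4³, …).
Combining the parts gives 96 rolls, 343 loaves.

96 rolls, 343 loaves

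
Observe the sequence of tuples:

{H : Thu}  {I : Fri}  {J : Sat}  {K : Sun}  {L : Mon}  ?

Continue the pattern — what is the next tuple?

{M : Tue}

For the letter, letters move forward 1 place in the alphabet: H, I, J, K, L → M.
Day: Thu, Fri, Sat, Sun, Mon → Tue (runs through the weekdays Mon→Sun).
So the next tuple is {M : Tue}.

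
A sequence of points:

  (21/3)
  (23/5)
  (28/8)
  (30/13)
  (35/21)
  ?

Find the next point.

First component: alternating steps +2, +5, +2, +5, …, so 21, 23, 28, 30, 35 → 37.
Second component goes 3, 5, 8, 13, 21 → 34 (each term is the sum of the two before it).
Combining the parts gives (37/34).

(37/34)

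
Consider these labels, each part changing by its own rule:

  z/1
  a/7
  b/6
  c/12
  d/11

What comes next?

Letter — letters move forward 1 place in the alphabet, wrapping Z→A: z, a, b, c, d → e.
Second component: 1, 7, 6, 12, 11 → 17 (alternating steps +6, −1, +6, −1, …).
So the next label is e/17.

e/17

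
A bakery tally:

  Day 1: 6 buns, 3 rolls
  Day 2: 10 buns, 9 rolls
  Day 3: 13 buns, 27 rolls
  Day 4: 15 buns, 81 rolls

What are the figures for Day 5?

Buns goes 6, 10, 13, 15 → 16 (differences are 4, 3, 2, … (decreasing by 1 each time)).
Rolls: ×3 each step, so 3, 9, 27, 81 → 243.
So the next line is 16 buns, 243 rolls.

16 buns, 243 rolls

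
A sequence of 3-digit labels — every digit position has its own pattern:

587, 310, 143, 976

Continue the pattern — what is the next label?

First digit: −2 each step, mod 10; 5, 3, 1, 9 → 7.
Second digit: +3 each step, mod 10; 8, 1, 4, 7 → 0.
For the third digit, +3 each step, mod 10: 7, 0, 3, 6 → 9.
Putting it together: 709.

709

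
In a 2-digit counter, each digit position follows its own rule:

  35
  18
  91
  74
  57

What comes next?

First digit: −2 each step, mod 10, so 3, 1, 9, 7, 5 → 3.
For the second digit, +3 each step, mod 10: 5, 8, 1, 4, 7 → 0.
Putting it together: 30.

30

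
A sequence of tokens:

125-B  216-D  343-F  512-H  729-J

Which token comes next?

First component: perfect cubes: 5³, 6³, 7³, …, so 125, 216, 343, 512, 729 → 1000.
Letter: letters move forward 2 places in the alphabet; B, D, F, H, J → L.
So the next token is 1000-L.

1000-L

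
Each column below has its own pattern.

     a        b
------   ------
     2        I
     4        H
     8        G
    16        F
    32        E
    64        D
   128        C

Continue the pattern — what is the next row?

256  B

Column a: ×2 each step; 2, 4, 8, 16, 32, 64, 128 → 256.
For the column b, letters move back 1 place in the alphabet: I, H, G, F, E, D, C → B.
Putting it together: 256  B.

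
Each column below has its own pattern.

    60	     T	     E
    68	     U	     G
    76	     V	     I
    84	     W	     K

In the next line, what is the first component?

92

For the first component, +8 each step: 60, 68, 76, 84 → 92.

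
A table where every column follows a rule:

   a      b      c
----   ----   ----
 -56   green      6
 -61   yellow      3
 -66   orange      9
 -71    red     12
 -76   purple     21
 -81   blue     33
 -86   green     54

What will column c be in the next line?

Column c — each term is the sum of the two before it: 6, 3, 9, 12, 21, 33, 54 → 87.

87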